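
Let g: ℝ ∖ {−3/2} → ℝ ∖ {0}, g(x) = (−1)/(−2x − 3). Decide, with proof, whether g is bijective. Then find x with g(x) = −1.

Suppose g(s) = g(t). Cross-multiplying: (−1)(−2t − 3) = (−1)(−2s − 3).
Expanding both sides and cancelling the symmetric terms leaves −2·(s − t) = 0. Since −2 ≠ 0, s = t. Thus g is injective.
For any y ≠ 0, solving y(−2x − 3) = −1 for x gives a well-defined x ≠ −3/2. So g is surjective.
Therefore g is bijective.
Solving g(x) = −1: cross-multiplying gives −1 = −1(−2x − 3), which rearranges to −2x = 4, so x = −2.

-2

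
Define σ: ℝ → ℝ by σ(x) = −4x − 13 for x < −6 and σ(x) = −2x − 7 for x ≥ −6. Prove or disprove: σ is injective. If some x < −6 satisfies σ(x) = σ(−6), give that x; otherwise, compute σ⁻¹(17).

-15/2

Both pieces are strictly decreasing (slopes −4 and −2), so each is injective on its own interval.
The left piece maps (−∞, −6) onto (11, ∞); the right piece maps [−6, ∞) onto (−∞, 5].
These images are disjoint, so no value is attained by both pieces. Hence σ is injective.
Because the two images are disjoint, no x < −6 has σ(x) = σ(−6), so we compute σ⁻¹(17): 17 lies in (11, ∞), so solve −4x − 13 = 17: x = (17 + 13)/(−4) = −15/2.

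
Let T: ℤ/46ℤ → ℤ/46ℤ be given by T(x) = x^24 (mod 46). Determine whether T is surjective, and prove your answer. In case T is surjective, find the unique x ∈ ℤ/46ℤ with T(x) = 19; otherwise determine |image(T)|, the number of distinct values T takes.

24

T(22): Repeated squaring mod 46: 22^1 ≡ 22, 22^2 ≡ 22² = 484 ≡ 24, 22^4 ≡ 24² = 576 ≡ 24, 22^8 ≡ 24² = 576 ≡ 24, 22^16 ≡ 24² = 576 ≡ 24. Since 24 = 16 + 8, 22^24 ≡ 24·24: 24·24 = 576 ≡ 24. So 22^24 ≡ 24 (mod 46).
T(24): Repeated squaring mod 46: 24^1 ≡ 24, 24^2 ≡ 24² = 576 ≡ 24, 24^4 ≡ 24² = 576 ≡ 24, 24^8 ≡ 24² = 576 ≡ 24, 24^16 ≡ 24² = 576 ≡ 24. Since 24 = 16 + 8, 24^24 ≡ 24·24: 24·24 = 576 ≡ 24. So 24^24 ≡ 24 (mod 46).
So T(22) = T(24) = 24 while 22 ≠ 24, therefore T is not injective.
A non-injective map from the 46-element set ℤ/46ℤ to itself takes at most 45 distinct values, so it cannot be surjective. So T is not surjective.
Since T is not surjective, we determine |image(T)|. Computing x^24 mod 46 for each x (by repeated squaring, reducing mod 46 at every step), the values T(0), T(1), …, T(45) are: 0, 1, 4, 9, 16, 25, 36, 3, 18, 35, 8, 29, 6, 31, 12, 41, 26, 13, 2, 39, 32, 27, 24, 23, 24, 27, 32, 39, 2, 13, 26, 41, 12, 31, 6, 29, 8, 35, 18, 3, 36, 25, 16, 9, 4, 1.
The distinct values are {0, 1, 2, 3, 4, 6, 8, 9, 12, 13, 16, 18, 23, 24, 25, 26, 27, 29, 31, 32, 35, 36, 39, 41}; there are 24 of them.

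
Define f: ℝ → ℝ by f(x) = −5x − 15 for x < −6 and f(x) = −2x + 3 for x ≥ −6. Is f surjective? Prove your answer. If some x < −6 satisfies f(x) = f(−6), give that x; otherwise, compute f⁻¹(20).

Both pieces are strictly decreasing (slopes −5 and −2), so each is injective on its own interval.
The left piece maps (−∞, −6) onto (15, ∞); the right piece maps [−6, ∞) onto (−∞, 15].
These images together cover ℝ, so f is surjective.
Because the two images are disjoint, no x < −6 has f(x) = f(−6), so we compute f⁻¹(20): 20 lies in (15, ∞), so solve −5x − 15 = 20: x = (20 + 15)/(−5) = −7.

-7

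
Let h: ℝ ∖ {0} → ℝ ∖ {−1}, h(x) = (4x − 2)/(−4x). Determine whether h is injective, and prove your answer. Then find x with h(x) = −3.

Suppose h(x_1) = h(x_2). Cross-multiplying: (4x_1 − 2)(−4x_2) = (4x_2 − 2)(−4x_1).
Expanding both sides and cancelling the symmetric terms leaves −8·(x_1 − x_2) = 0. Since −8 ≠ 0, x_1 = x_2. Hence h is injective.
Solving h(x) = −3: cross-multiplying gives 4x − 2 = −3(−4x), which rearranges to −8x = 2, so x = −1/4.

-1/4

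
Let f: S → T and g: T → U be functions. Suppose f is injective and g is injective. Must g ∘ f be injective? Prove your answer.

Suppose (g ∘ f)(a) = (g ∘ f)(b), i.e. g(f(a)) = g(f(b)).
Since g is injective, f(a) = f(b). Since f is injective, a = b. So g ∘ f is injective.

injective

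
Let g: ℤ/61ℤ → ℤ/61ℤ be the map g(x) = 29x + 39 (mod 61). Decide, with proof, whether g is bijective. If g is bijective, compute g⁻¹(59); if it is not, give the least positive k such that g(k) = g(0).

Recall: injectivity means: for all a, b in the domain, g(a) = g(b) implies a = b.
If g(a) = g(b), then 29a ≡ 29b (mod 61). Because gcd(29, 61) = 1, we may cancel 29 to get a ≡ b (mod 61).
We now compute 29⁻¹ mod 61 explicitly. Euclid's algorithm: 61 = 2·29 + 3, 29 = 9·3 + 2, 3 = 1·2 + 1; back-substituting gives 1 = 40·29 − 19·61, so 29⁻¹ ≡ 40 (mod 61).
Then y ↦ 40(y − 39) is a two-sided inverse to g, so every y ∈ ℤ/61ℤ has a preimage.
Thus g is bijective.
Since g is bijective, we find g⁻¹(59): we need 29x ≡ 59 − 39 ≡ 20 (mod 61). Using 29⁻¹ = 40: x ≡ 40·20 = 800 = 13·61 + 7, so x = 7.
Check: g(7) = 29·7 + 39 = 242 = 3·61 + 59 ≡ 59 (mod 61).

7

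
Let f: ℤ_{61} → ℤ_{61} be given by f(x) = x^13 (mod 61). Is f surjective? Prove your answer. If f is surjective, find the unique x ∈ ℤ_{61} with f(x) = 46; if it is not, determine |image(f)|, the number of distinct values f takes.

39

Since 61 is prime, the nonzero elements of ℤ_{61} form a cyclic group of order 60.
As gcd(13, 60) = 1, raising to the 13th power is a bijection on this group: if a^13 ≡ b^13 then (ab^{−1})^13 = 1, and the only element of order dividing gcd(13, 60) = 1 is 1, so a = b.
With f(0) = 0 this makes f injective on all of ℤ_{61}, hence bijective (finite equal-size domain and codomain). In particular f is surjective.
Since f is surjective, we find the preimage of 46. The inverse of x ↦ x^13 on (ℤ_{61})^× is x ↦ x^37, because 13·37 = 481 = 8·60 + 1 ≡ 1 (mod 60) and x^{60} = 1 for x ≠ 0 (Fermat). So f⁻¹(46) = 46^37 mod 61.
Repeated squaring mod 61: 46^1 ≡ 46, 46^2 ≡ 46² = 2116 ≡ 42, 46^4 ≡ 42² = 1764 ≡ 56, 46^8 ≡ 56² = 3136 ≡ 25, 46^16 ≡ 25² = 625 ≡ 15, 46^32 ≡ 15² = 225 ≡ 42. Since 37 = 32 + 4 + 1, 46^37 ≡ 42·56·46: 42·56 = 2352 ≡ 34, then 34·46 = 1564 ≡ 39. So 46^37 ≡ 39 (mod 61).
Hence f⁻¹(46) = 39.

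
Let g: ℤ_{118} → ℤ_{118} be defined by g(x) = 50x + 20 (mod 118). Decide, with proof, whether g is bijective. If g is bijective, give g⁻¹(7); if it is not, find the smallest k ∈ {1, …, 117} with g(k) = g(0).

Recall: g is injective if g(s) = g(t) implies s = t.
We have gcd(50, 118) = 2 > 1. Taking s = 0 and t = 59: g(0) = 20 and g(59) = 50·59 + 20 = 2970 ≡ 20 (mod 118).
So g(0) = g(59) while 0 ≠ 59, thus g is not injective, hence not bijective.
Since g is not bijective, we find the least positive k with g(k) = g(0): this means 50k ≡ 0 (mod 118), i.e. 118 ∣ 50k. Since gcd(50, 118) = 2, dividing through by 2 this holds exactly when 59 ∣ 25k, and as gcd(25, 59) = 1, exactly when 59 ∣ k.
The smallest positive such k is 59.

59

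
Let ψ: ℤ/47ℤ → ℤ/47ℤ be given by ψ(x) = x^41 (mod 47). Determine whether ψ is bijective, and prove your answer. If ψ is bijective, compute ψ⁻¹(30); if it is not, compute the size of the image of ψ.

Since 47 is prime, the nonzero elements of ℤ/47ℤ form a cyclic group of order 46.
As gcd(41, 46) = 1, raising to the 41st power is a bijection on this group: if a^41 ≡ b^41 then (ab^{−1})^41 = 1, and the only element of order dividing gcd(41, 46) = 1 is 1, so a = b.
With ψ(0) = 0 this makes ψ injective on all of ℤ/47ℤ, hence bijective (finite equal-size domain and codomain). In particular ψ is bijective.
Since ψ is bijective, we find the preimage of 30. The inverse of x ↦ x^41 on (ℤ/47ℤ)^× is x ↦ x^9, because 41·9 = 369 = 8·46 + 1 ≡ 1 (mod 46) and x^{46} = 1 for x ≠ 0 (Fermat). So ψ⁻¹(30) = 30^9 mod 47.
Repeated squaring mod 47: 30^1 ≡ 30, 30^2 ≡ 30² = 900 ≡ 7, 30^4 ≡ 7² = 49 ≡ 2, 30^8 ≡ 2² = 4. Since 9 = 8 + 1, 30^9 ≡ 4·30: 4·30 = 120 ≡ 26. So 30^9 ≡ 26 (mod 47).
Hence ψ⁻¹(30) = 26.

26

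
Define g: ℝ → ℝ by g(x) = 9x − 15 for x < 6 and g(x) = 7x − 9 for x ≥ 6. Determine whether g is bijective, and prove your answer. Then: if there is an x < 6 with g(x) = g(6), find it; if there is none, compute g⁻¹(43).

Both pieces are strictly increasing (slopes 9 and 7), so each is injective on its own interval.
The left piece maps (−∞, 6) onto (−∞, 39); the right piece maps [6, ∞) onto [33, ∞).
These images overlap. In particular g(6) = 33 (right piece), and solving 9x − 15 = 33 on the left piece gives x = 16/3 < 6.
So g(16/3) = g(6) with 16/3 ≠ 6, and g is not injective, hence not bijective. This x = 16/3 is the requested value below 6.

16/3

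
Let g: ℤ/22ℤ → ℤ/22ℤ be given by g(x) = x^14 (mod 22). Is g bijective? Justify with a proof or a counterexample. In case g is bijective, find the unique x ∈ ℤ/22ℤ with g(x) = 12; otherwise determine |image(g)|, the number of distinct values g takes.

g(10): Repeated squaring mod 22: 10^1 ≡ 10, 10^2 ≡ 10² = 100 ≡ 12, 10^4 ≡ 12² = 144 ≡ 12, 10^8 ≡ 12² = 144 ≡ 12. Since 14 = 8 + 4 + 2, 10^14 ≡ 12·12·12: 12·12 = 144 ≡ 12, then 12·12 = 144 ≡ 12. So 10^14 ≡ 12 (mod 22).
g(12): Repeated squaring mod 22: 12^1 ≡ 12, 12^2 ≡ 12² = 144 ≡ 12, 12^4 ≡ 12² = 144 ≡ 12, 12^8 ≡ 12² = 144 ≡ 12. Since 14 = 8 + 4 + 2, 12^14 ≡ 12·12·12: 12·12 = 144 ≡ 12, then 12·12 = 144 ≡ 12. So 12^14 ≡ 12 (mod 22).
So g(10) = g(12) = 12 while 10 ≠ 12, hence g is not injective, hence not bijective.
Since g is not bijective, we determine |image(g)|. Computing x^14 mod 22 for each x (by repeated squaring, reducing mod 22 at every step), the values g(0), g(1), …, g(21) are: 0, 1, 16, 15, 14, 9, 20, 3, 4, 5, 12, 11, 12, 5, 4, 3, 20, 9, 14, 15, 16, 1.
The distinct values are {0, 1, 3, 4, 5, 9, 11, 12, 14, 15, 16, 20}; there are 12 of them.

12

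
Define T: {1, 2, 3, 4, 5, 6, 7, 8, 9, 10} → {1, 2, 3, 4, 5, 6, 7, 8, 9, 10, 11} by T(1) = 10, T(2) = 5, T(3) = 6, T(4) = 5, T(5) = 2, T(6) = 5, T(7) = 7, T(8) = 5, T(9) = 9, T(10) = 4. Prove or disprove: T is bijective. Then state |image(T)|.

T(2) = 5 = T(4) with 2 ≠ 4, so T is not injective, hence not bijective.
The image of T is {2, 4, 5, 6, 7, 9, 10}, which has 7 elements.

7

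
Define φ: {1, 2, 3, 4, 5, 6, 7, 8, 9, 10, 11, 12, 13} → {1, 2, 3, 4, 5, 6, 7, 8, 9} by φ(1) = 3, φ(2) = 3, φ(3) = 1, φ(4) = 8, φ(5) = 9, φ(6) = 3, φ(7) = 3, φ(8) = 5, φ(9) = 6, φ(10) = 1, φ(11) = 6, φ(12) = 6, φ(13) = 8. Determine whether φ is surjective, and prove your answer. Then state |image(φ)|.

No element maps to 2, so φ is not surjective.
The image of φ is {1, 3, 5, 6, 8, 9}, which has 6 elements.

6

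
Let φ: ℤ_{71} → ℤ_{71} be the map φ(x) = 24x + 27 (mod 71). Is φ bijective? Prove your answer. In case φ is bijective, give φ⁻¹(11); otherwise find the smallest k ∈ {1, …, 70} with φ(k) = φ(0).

23

Recall: injectivity means: for all u, v in the domain, φ(u) = φ(v) implies u = v.
If φ(u) = φ(v), then 24u ≡ 24v (mod 71). Because gcd(24, 71) = 1, we may cancel 24 to get u ≡ v (mod 71).
We now compute 24⁻¹ mod 71 explicitly. Euclid's algorithm: 71 = 2·24 + 23, 24 = 1·23 + 1; back-substituting gives 1 = 3·24 − 1·71, so 24⁻¹ ≡ 3 (mod 71).
For any y ∈ ℤ_{71}, x = 3(y − 27) mod 71 satisfies φ(x) = 24·3(y − 27) + 27 ≡ y (since 24·3 ≡ 1 mod 71). So every y has a preimage.
Hence φ is bijective.
Since φ is bijective, we compute φ⁻¹(11): solve 24x + 27 ≡ 11 (mod 71), i.e. 24x ≡ 55 (mod 71).
Multiplying by 24⁻¹ = 3 gives x ≡ 3·55 = 165 = 2·71 + 23 ≡ 23 (mod 71).
Check: φ(23) = 24·23 + 27 = 579 = 8·71 + 11 ≡ 11 (mod 71).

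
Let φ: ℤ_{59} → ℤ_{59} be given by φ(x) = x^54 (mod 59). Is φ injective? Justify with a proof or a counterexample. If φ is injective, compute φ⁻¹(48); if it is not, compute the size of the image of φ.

φ(29): Repeated squaring mod 59: 29^1 ≡ 29, 29^2 ≡ 29² = 841 ≡ 15, 29^4 ≡ 15² = 225 ≡ 48, 29^8 ≡ 48² = 2304 ≡ 3, 29^16 ≡ 3² = 9, 29^32 ≡ 9² = 81 ≡ 22. Since 54 = 32 + 16 + 4 + 2, 29^54 ≡ 22·9·48·15: 22·9 = 198 ≡ 21, then 21·48 = 1008 ≡ 5, then 5·15 = 75 ≡ 16. So 29^54 ≡ 16 (mod 59).
φ(30): Repeated squaring mod 59: 30^1 ≡ 30, 30^2 ≡ 30² = 900 ≡ 15, 30^4 ≡ 15² = 225 ≡ 48, 30^8 ≡ 48² = 2304 ≡ 3, 30^16 ≡ 3² = 9, 30^32 ≡ 9² = 81 ≡ 22. Since 54 = 32 + 16 + 4 + 2, 30^54 ≡ 22·9·48·15: 22·9 = 198 ≡ 21, then 21·48 = 1008 ≡ 5, then 5·15 = 75 ≡ 16. So 30^54 ≡ 16 (mod 59).
So φ(29) = φ(30) = 16 while 29 ≠ 30, so φ is not injective.
Since φ is not injective, we determine |image(φ)|. Computing x^54 mod 59 for each x (by repeated squaring, reducing mod 59 at every step), the values φ(0), φ(1), …, φ(58) are: 0, 1, 48, 51, 3, 27, 29, 36, 26, 5, 57, 46, 35, 12, 17, 20, 9, 41, 4, 53, 22, 7, 25, 15, 28, 21, 45, 19, 49, 16, 16, 49, 19, 45, 21, 28, 15, 25, 7, 22, 53, 4, 41, 9, 20, 17, 12, 35, 46, 57, 5, 26, 36, 29, 27, 3, 51, 48, 1.
The distinct values are {0, 1, 3, 4, 5, 7, 9, 12, 15, 16, 17, 19, 20, 21, 22, 25, 26, 27, 28, 29, 35, 36, 41, 45, 46, 48, 49, 51, 53, 57}; there are 30 of them.

30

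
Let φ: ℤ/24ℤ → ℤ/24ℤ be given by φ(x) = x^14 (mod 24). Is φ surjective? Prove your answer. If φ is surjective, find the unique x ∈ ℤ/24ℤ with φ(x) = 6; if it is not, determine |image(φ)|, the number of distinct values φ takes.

4

φ(2): Repeated squaring mod 24: 2^1 ≡ 2, 2^2 ≡ 2² = 4, 2^4 ≡ 4² = 16, 2^8 ≡ 16² = 256 ≡ 16. Since 14 = 8 + 4 + 2, 2^14 ≡ 16·16·4: 16·16 = 256 ≡ 16, then 16·4 = 64 ≡ 16. So 2^14 ≡ 16 (mod 24).
φ(4): Repeated squaring mod 24: 4^1 ≡ 4, 4^2 ≡ 4² = 16, 4^4 ≡ 16² = 256 ≡ 16, 4^8 ≡ 16² = 256 ≡ 16. Since 14 = 8 + 4 + 2, 4^14 ≡ 16·16·16: 16·16 = 256 ≡ 16, then 16·16 = 256 ≡ 16. So 4^14 ≡ 16 (mod 24).
So φ(2) = φ(4) = 16 while 2 ≠ 4, therefore φ is not injective.
A non-injective map from the 24-element set ℤ/24ℤ to itself takes at most 23 distinct values, so it cannot be surjective. Therefore φ is not surjective.
Since φ is not surjective, we determine |image(φ)|. Computing x^14 mod 24 for each x (by repeated squaring, reducing mod 24 at every step), the values φ(0), φ(1), …, φ(23) are: 0, 1, 16, 9, 16, 1, 0, 1, 16, 9, 16, 1, 0, 1, 16, 9, 16, 1, 0, 1, 16, 9, 16, 1.
The distinct values are {0, 1, 9, 16}; there are 4 of them.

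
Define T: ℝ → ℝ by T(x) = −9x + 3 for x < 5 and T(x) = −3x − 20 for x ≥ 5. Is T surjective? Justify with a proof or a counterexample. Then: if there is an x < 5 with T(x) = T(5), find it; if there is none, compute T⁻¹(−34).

Both pieces are strictly decreasing (slopes −9 and −3), so each is injective on its own interval.
The left piece maps (−∞, 5) onto (−42, ∞); the right piece maps [5, ∞) onto (−∞, −35].
The union (−42, ∞) ∪ (−∞, −35] covers ℝ, so T is surjective.
For the follow-up: the images overlap, so an x < 5 with T(x) = T(5) exists. T(5) = −35; solving −9x + 3 = −35 for x < 5 gives x = (−35 − 3)/(−9) = 38/9.

38/9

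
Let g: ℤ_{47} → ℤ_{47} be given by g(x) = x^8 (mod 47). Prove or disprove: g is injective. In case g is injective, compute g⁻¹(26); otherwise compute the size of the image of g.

g(23): Repeated squaring mod 47: 23^1 ≡ 23, 23^2 ≡ 23² = 529 ≡ 12, 23^4 ≡ 12² = 144 ≡ 3, 23^8 ≡ 3² = 9. So 23^8 ≡ 9 (mod 47).
g(24): Repeated squaring mod 47: 24^1 ≡ 24, 24^2 ≡ 24² = 576 ≡ 12, 24^4 ≡ 12² = 144 ≡ 3, 24^8 ≡ 3² = 9. So 24^8 ≡ 9 (mod 47).
So g(23) = g(24) = 9 while 23 ≠ 24, therefore g is not injective.
Since g is not injective, we determine |image(g)|. Computing x^8 mod 47 for each x (by repeated squaring, reducing mod 47 at every step), the values g(0), g(1), …, g(46) are: 0, 1, 21, 28, 18, 8, 24, 16, 2, 32, 27, 12, 34, 37, 7, 36, 42, 4, 14, 6, 3, 25, 17, 9, 9, 17, 25, 3, 6, 14, 4, 42, 36, 7, 37, 34, 12, 27, 32, 2, 16, 24, 8, 18, 28, 21, 1.
The distinct values are {0, 1, 2, 3, 4, 6, 7, 8, 9, 12, 14, 16, 17, 18, 21, 24, 25, 27, 28, 32, 34, 36, 37, 42}; there are 24 of them.

24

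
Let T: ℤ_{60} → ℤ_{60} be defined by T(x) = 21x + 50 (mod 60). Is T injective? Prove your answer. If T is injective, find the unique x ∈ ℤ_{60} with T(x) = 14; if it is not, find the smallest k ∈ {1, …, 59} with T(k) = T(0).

20

We have gcd(21, 60) = 3 > 1. Taking u = 0 and v = 20: T(0) = 50 and T(20) = 21·20 + 50 = 470 ≡ 50 (mod 60).
So T(0) = T(20) while 0 ≠ 20, so T is not injective.
Since T is not injective, we find the least positive k with T(k) = T(0): this means 21k ≡ 0 (mod 60), i.e. 60 ∣ 21k. Since gcd(21, 60) = 3, dividing through by 3 this holds exactly when 20 ∣ 7k, and as gcd(7, 20) = 1, exactly when 20 ∣ k.
The smallest positive such k is 20.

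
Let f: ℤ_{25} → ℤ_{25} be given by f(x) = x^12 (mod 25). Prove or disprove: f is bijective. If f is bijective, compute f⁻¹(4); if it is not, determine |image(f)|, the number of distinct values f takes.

6

f(3): Repeated squaring mod 25: 3^1 ≡ 3, 3^2 ≡ 3² = 9, 3^4 ≡ 9² = 81 ≡ 6, 3^8 ≡ 6² = 36 ≡ 11. Since 12 = 8 + 4, 3^12 ≡ 11·6: 11·6 = 66 ≡ 16. So 3^12 ≡ 16 (mod 25).
f(4): Repeated squaring mod 25: 4^1 ≡ 4, 4^2 ≡ 4² = 16, 4^4 ≡ 16² = 256 ≡ 6, 4^8 ≡ 6² = 36 ≡ 11. Since 12 = 8 + 4, 4^12 ≡ 11·6: 11·6 = 66 ≡ 16. So 4^12 ≡ 16 (mod 25).
So f(3) = f(4) = 16 while 3 ≠ 4, thus f is not injective, hence not bijective.
Since f is not bijective, we determine |image(f)|. Computing x^12 mod 25 for each x (by repeated squaring, reducing mod 25 at every step), the values f(0), f(1), …, f(24) are: 0, 1, 21, 16, 16, 0, 11, 1, 11, 6, 0, 21, 6, 6, 21, 0, 6, 11, 1, 11, 0, 16, 16, 21, 1.
The distinct values are {0, 1, 6, 11, 16, 21}; there are 6 of them.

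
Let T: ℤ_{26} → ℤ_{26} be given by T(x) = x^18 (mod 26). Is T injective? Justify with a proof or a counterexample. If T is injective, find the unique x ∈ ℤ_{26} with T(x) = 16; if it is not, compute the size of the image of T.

T(1) = 1^18 = 1.
T(3): Repeated squaring mod 26: 3^1 ≡ 3, 3^2 ≡ 3² = 9, 3^4 ≡ 9² = 81 ≡ 3, 3^8 ≡ 3² = 9, 3^16 ≡ 9² = 81 ≡ 3. Since 18 = 16 + 2, 3^18 ≡ 3·9: 3·9 = 27 ≡ 1. So 3^18 ≡ 1 (mod 26).
So T(1) = T(3) = 1 while 1 ≠ 3, so T is not injective.
Since T is not injective, we determine |image(T)|. Computing x^18 mod 26 for each x (by repeated squaring, reducing mod 26 at every step), the values T(0), T(1), …, T(25) are: 0, 1, 12, 1, 14, 25, 12, 25, 12, 1, 14, 25, 14, 13, 14, 25, 14, 1, 12, 25, 12, 25, 14, 1, 12, 1.
The distinct values are {0, 1, 12, 13, 14, 25}; there are 6 of them.

6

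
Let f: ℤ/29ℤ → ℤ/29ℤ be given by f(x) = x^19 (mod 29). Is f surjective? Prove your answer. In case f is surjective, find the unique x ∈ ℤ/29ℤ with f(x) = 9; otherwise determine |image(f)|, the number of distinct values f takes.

4

Since 29 is prime, the nonzero elements of ℤ/29ℤ form a cyclic group of order 28.
As gcd(19, 28) = 1, raising to the 19th power is a bijection on this group: if x_1^19 ≡ x_2^19 then (x_1x_2^{−1})^19 = 1, and the only element of order dividing gcd(19, 28) = 1 is 1, so x_1 = x_2.
With f(0) = 0 this makes f injective on all of ℤ/29ℤ, hence bijective (finite equal-size domain and codomain). In particular f is surjective.
Since f is surjective, we find the preimage of 9. The inverse of x ↦ x^19 on (ℤ/29ℤ)^× is x ↦ x^3, because 19·3 = 57 = 2·28 + 1 ≡ 1 (mod 28) and x^{28} = 1 for x ≠ 0 (Fermat). So f⁻¹(9) = 9^3 mod 29.
Repeated squaring mod 29: 9^1 ≡ 9, 9^2 ≡ 9² = 81 ≡ 23. Since 3 = 2 + 1, 9^3 ≡ 23·9: 23·9 = 207 ≡ 4. So 9^3 ≡ 4 (mod 29).
Hence f⁻¹(9) = 4.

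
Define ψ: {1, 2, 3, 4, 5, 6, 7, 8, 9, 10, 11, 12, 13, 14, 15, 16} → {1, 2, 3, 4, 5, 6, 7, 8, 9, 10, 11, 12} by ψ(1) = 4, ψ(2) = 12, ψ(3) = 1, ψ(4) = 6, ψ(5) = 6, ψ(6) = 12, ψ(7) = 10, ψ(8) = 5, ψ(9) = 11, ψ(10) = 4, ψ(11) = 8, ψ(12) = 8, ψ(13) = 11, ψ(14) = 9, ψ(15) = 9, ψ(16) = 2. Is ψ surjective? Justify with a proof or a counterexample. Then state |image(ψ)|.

10

No element maps to 3, so ψ is not surjective.
The image of ψ is {1, 2, 4, 5, 6, 8, 9, 10, 11, 12}, which has 10 elements.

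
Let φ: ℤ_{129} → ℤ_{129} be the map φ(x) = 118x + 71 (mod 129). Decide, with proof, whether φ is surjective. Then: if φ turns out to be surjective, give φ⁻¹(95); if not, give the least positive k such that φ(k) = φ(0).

33

Since gcd(118, 129) = 1, 118 is invertible modulo 129. Euclid's algorithm: 129 = 1·118 + 11, 118 = 10·11 + 8, 11 = 1·8 + 3, 8 = 2·3 + 2, 3 = 1·2 + 1; back-substituting gives 1 = 82·118 − 75·129, so 118⁻¹ ≡ 82 (mod 129).
Then y ↦ 82(y − 71) is a two-sided inverse to φ, so every y ∈ ℤ_{129} has a preimage.
Hence φ is surjective.
Since φ is surjective, we compute φ⁻¹(95): solve 118x + 71 ≡ 95 (mod 129), i.e. 118x ≡ 24 (mod 129).
Multiplying by 118⁻¹ = 82 gives x ≡ 82·24 = 1968 = 15·129 + 33 ≡ 33 (mod 129).
Check: φ(33) = 118·33 + 71 = 3965 = 30·129 + 95 ≡ 95 (mod 129).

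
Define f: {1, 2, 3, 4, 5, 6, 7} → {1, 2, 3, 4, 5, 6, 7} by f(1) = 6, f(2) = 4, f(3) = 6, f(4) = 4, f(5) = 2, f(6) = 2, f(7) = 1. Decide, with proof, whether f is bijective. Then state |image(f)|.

f(1) = 6 = f(3) with 1 ≠ 3, so f is not injective, hence not bijective.
The image of f is {1, 2, 4, 6}, which has 4 elements.

4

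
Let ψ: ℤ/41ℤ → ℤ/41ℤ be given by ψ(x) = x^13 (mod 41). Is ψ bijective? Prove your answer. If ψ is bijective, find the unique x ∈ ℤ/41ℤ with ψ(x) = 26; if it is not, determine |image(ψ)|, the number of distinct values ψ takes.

22

Since 41 is prime, the nonzero elements of ℤ/41ℤ form a cyclic group of order 40.
As gcd(13, 40) = 1, raising to the 13th power is a bijection on this group: if x_1^13 ≡ x_2^13 then (x_1x_2^{−1})^13 = 1, and the only element of order dividing gcd(13, 40) = 1 is 1, so x_1 = x_2.
With ψ(0) = 0 this makes ψ injective on all of ℤ/41ℤ, hence bijective (finite equal-size domain and codomain). In particular ψ is bijective.
Since ψ is bijective, we find the preimage of 26. The inverse of x ↦ x^13 on (ℤ/41ℤ)^× is x ↦ x^37, because 13·37 = 481 = 12·40 + 1 ≡ 1 (mod 40) and x^{40} = 1 for x ≠ 0 (Fermat). So ψ⁻¹(26) = 26^37 mod 41.
Repeated squaring mod 41: 26^1 ≡ 26, 26^2 ≡ 26² = 676 ≡ 20, 26^4 ≡ 20² = 400 ≡ 31, 26^8 ≡ 31² = 961 ≡ 18, 26^16 ≡ 18² = 324 ≡ 37, 26^32 ≡ 37² = 1369 ≡ 16. Since 37 = 32 + 4 + 1, 26^37 ≡ 16·31·26: 16·31 = 496 ≡ 4, then 4·26 = 104 ≡ 22. So 26^37 ≡ 22 (mod 41).
Hence ψ⁻¹(26) = 22.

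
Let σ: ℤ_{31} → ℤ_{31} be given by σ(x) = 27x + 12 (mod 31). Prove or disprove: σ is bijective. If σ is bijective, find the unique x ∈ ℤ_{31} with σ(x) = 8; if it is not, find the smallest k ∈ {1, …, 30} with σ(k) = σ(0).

If σ(x_1) = σ(x_2), then 27x_1 ≡ 27x_2 (mod 31). Because gcd(27, 31) = 1, we may cancel 27 to get x_1 ≡ x_2 (mod 31).
We now compute 27⁻¹ mod 31 explicitly. Euclid's algorithm: 31 = 1·27 + 4, 27 = 6·4 + 3, 4 = 1·3 + 1; back-substituting gives 1 = 23·27 − 20·31, so 27⁻¹ ≡ 23 (mod 31).
For any y ∈ ℤ_{31}, x = 23(y − 12) mod 31 satisfies σ(x) = 27·23(y − 12) + 12 ≡ y (since 27·23 ≡ 1 mod 31). So every y has a preimage.
Thus σ is bijective.
Since σ is bijective, we find σ⁻¹(8): we need 27x ≡ 8 − 12 ≡ 27 (mod 31). Using 27⁻¹ = 23: x ≡ 23·27 = 621 = 20·31 + 1, so x = 1.
Check: σ(1) = 27·1 + 12 = 39 = 1·31 + 8 ≡ 8 (mod 31).

1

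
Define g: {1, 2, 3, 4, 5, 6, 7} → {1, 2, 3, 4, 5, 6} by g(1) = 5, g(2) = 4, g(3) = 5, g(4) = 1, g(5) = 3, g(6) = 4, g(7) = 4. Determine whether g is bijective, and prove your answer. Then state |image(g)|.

g(1) = 5 = g(3) with 1 ≠ 3, so g is not injective, hence not bijective.
The image of g is {1, 3, 4, 5}, which has 4 elements.

4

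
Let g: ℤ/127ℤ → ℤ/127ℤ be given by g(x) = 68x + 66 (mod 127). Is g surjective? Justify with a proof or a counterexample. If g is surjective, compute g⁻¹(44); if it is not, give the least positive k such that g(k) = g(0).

108

By definition, g is surjective if every y in the codomain equals g(x) for some x in the domain.
Since gcd(68, 127) = 1, 68 is invertible modulo 127. Euclid's algorithm: 127 = 1·68 + 59, 68 = 1·59 + 9, 59 = 6·9 + 5, 9 = 1·5 + 4, 5 = 1·4 + 1; back-substituting gives 1 = 99·68 − 53·127, so 68⁻¹ ≡ 99 (mod 127).
Then y ↦ 99(y − 66) is a two-sided inverse to g, so every y ∈ ℤ/127ℤ has a preimage.
Therefore g is surjective.
Since g is surjective, we compute g⁻¹(44): solve 68x + 66 ≡ 44 (mod 127), i.e. 68x ≡ 105 (mod 127).
Multiplying by 68⁻¹ = 99 gives x ≡ 99·105 = 10395 = 81·127 + 108 ≡ 108 (mod 127).
Check: g(108) = 68·108 + 66 = 7410 = 58·127 + 44 ≡ 44 (mod 127).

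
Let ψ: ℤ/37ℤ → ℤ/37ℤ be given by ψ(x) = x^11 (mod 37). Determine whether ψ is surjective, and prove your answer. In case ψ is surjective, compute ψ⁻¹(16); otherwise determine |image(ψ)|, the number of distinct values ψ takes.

33

Since 37 is prime, the nonzero elements of ℤ/37ℤ form a cyclic group of order 36.
As gcd(11, 36) = 1, raising to the 11th power is a bijection on this group: if s^11 ≡ t^11 then (st^{−1})^11 = 1, and the only element of order dividing gcd(11, 36) = 1 is 1, so s = t.
With ψ(0) = 0 this makes ψ injective on all of ℤ/37ℤ, hence bijective (finite equal-size domain and codomain). In particular ψ is surjective.
Since ψ is surjective, we find the preimage of 16. The inverse of x ↦ x^11 on (ℤ/37ℤ)^× is x ↦ x^23, because 11·23 = 253 = 7·36 + 1 ≡ 1 (mod 36) and x^{36} = 1 for x ≠ 0 (Fermat). So ψ⁻¹(16) = 16^23 mod 37.
Repeated squaring mod 37: 16^1 ≡ 16, 16^2 ≡ 16² = 256 ≡ 34, 16^4 ≡ 34² = 1156 ≡ 9, 16^8 ≡ 9² = 81 ≡ 7, 16^16 ≡ 7² = 49 ≡ 12. Since 23 = 16 + 4 + 2 + 1, 16^23 ≡ 12·9·34·16: 12·9 = 108 ≡ 34, then 34·34 = 1156 ≡ 9, then 9·16 = 144 ≡ 33. So 16^23 ≡ 33 (mod 37).
Hence ψ⁻¹(16) = 33.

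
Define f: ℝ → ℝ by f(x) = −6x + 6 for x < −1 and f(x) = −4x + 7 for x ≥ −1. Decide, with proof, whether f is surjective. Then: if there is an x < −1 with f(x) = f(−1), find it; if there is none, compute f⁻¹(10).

Both pieces are strictly decreasing (slopes −6 and −4), so each is injective on its own interval.
The left piece maps (−∞, −1) onto (12, ∞); the right piece maps [−1, ∞) onto (−∞, 11].
The union (12, ∞) ∪ (−∞, 11] omits the interval between 12 and 11; in particular 12 has no preimage. So f is not surjective.
Because the two images are disjoint, no x < −1 has f(x) = f(−1), so we compute f⁻¹(10): 10 lies in (−∞, 11], so solve −4x + 7 = 10: x = (10 − 7)/(−4) = −3/4.

-3/4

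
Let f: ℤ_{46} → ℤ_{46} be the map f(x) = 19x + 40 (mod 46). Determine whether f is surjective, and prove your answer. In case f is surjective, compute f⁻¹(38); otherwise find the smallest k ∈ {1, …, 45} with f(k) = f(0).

12

Recall: f is surjective if every y in the codomain equals f(x) for some x in the domain.
Since gcd(19, 46) = 1, 19 is invertible modulo 46. Euclid's algorithm: 46 = 2·19 + 8, 19 = 2·8 + 3, 8 = 2·3 + 2, 3 = 1·2 + 1; back-substituting gives 1 = 17·19 − 7·46, so 19⁻¹ ≡ 17 (mod 46).
For any y ∈ ℤ_{46}, x = 17(y − 40) mod 46 satisfies f(x) = 19·17(y − 40) + 40 ≡ y (since 19·17 ≡ 1 mod 46). So every y has a preimage.
Therefore f is surjective.
Since f is surjective, we compute f⁻¹(38): solve 19x + 40 ≡ 38 (mod 46), i.e. 19x ≡ 44 (mod 46).
Multiplying by 19⁻¹ = 17 gives x ≡ 17·44 = 748 = 16·46 + 12 ≡ 12 (mod 46).
Check: f(12) = 19·12 + 40 = 268 = 5·46 + 38 ≡ 38 (mod 46).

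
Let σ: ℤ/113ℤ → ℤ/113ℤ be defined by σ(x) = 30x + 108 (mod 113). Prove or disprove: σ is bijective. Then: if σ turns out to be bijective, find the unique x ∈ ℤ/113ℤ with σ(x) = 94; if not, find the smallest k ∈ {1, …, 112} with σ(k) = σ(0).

105

If σ(a) = σ(b), then 30a ≡ 30b (mod 113). Because gcd(30, 113) = 1, we may cancel 30 to get a ≡ b (mod 113).
We now compute 30⁻¹ mod 113 explicitly. Euclid's algorithm: 113 = 3·30 + 23, 30 = 1·23 + 7, 23 = 3·7 + 2, 7 = 3·2 + 1; back-substituting gives 1 = 49·30 − 13·113, so 30⁻¹ ≡ 49 (mod 113).
Then y ↦ 49(y − 108) is a two-sided inverse to σ, so every y ∈ ℤ/113ℤ has a preimage.
Therefore σ is bijective.
Since σ is bijective, we compute σ⁻¹(94): solve 30x + 108 ≡ 94 (mod 113), i.e. 30x ≡ 99 (mod 113).
Multiplying by 30⁻¹ = 49 gives x ≡ 49·99 = 4851 = 42·113 + 105 ≡ 105 (mod 113).
Check: σ(105) = 30·105 + 108 = 3258 = 28·113 + 94 ≡ 94 (mod 113).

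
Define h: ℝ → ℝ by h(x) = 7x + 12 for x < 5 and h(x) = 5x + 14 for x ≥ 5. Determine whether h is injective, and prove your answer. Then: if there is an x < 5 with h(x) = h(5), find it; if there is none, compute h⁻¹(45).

Both pieces are strictly increasing (slopes 7 and 5), so each is injective on its own interval.
The left piece maps (−∞, 5) onto (−∞, 47); the right piece maps [5, ∞) onto [39, ∞).
These images overlap. In particular h(5) = 39 (right piece), and solving 7x + 12 = 39 on the left piece gives x = 27/7 < 5.
So h(27/7) = h(5) with 27/7 ≠ 5, and h is not injective. This x = 27/7 is the requested value below 5.

27/7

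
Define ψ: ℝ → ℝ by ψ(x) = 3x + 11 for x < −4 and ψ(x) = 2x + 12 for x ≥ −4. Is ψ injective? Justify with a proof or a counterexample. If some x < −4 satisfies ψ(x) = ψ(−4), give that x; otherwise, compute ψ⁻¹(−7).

Both pieces are strictly increasing (slopes 3 and 2), so each is injective on its own interval.
The left piece maps (−∞, −4) onto (−∞, −1); the right piece maps [−4, ∞) onto [4, ∞).
These images are disjoint, so no value is attained by both pieces. Thus ψ is injective.
Because the two images are disjoint, no x < −4 has ψ(x) = ψ(−4), so we compute ψ⁻¹(−7): −7 lies in (−∞, −1), so solve 3x + 11 = −7: x = (−7 − 11)/3 = −6.

-6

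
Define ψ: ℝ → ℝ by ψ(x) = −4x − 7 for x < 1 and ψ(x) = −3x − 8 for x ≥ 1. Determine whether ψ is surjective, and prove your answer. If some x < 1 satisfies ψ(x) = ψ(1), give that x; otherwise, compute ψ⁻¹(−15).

Both pieces are strictly decreasing (slopes −4 and −3), so each is injective on its own interval.
The left piece maps (−∞, 1) onto (−11, ∞); the right piece maps [1, ∞) onto (−∞, −11].
These images together cover ℝ, so ψ is surjective.
Because the two images are disjoint, no x < 1 has ψ(x) = ψ(1), so we compute ψ⁻¹(−15): −15 lies in (−∞, −11], so solve −3x − 8 = −15: x = (−15 + 8)/(−3) = 7/3.

7/3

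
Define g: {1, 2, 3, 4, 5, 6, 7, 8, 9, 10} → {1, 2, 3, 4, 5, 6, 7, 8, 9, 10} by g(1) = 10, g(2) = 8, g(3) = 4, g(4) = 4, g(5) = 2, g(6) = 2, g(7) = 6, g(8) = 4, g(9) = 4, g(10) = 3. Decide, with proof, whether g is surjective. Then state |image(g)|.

6

No element maps to 1, so g is not surjective.
The image of g is {2, 3, 4, 6, 8, 10}, which has 6 elements.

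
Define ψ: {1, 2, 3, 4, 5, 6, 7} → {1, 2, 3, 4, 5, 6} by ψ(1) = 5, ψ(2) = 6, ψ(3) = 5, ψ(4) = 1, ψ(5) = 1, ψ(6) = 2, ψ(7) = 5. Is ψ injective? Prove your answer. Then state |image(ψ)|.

4

ψ(1) = 5 = ψ(3) with 1 ≠ 3, so ψ is not injective.
The image of ψ is {1, 2, 5, 6}, which has 4 elements.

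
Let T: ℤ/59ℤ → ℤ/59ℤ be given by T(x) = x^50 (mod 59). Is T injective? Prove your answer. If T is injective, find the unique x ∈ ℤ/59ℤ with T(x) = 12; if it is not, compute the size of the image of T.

T(29): Repeated squaring mod 59: 29^1 ≡ 29, 29^2 ≡ 29² = 841 ≡ 15, 29^4 ≡ 15² = 225 ≡ 48, 29^8 ≡ 48² = 2304 ≡ 3, 29^16 ≡ 3² = 9, 29^32 ≡ 9² = 81 ≡ 22. Since 50 = 32 + 16 + 2, 29^50 ≡ 22·9·15: 22·9 = 198 ≡ 21, then 21·15 = 315 ≡ 20. So 29^50 ≡ 20 (mod 59).
T(30): Repeated squaring mod 59: 30^1 ≡ 30, 30^2 ≡ 30² = 900 ≡ 15, 30^4 ≡ 15² = 225 ≡ 48, 30^8 ≡ 48² = 2304 ≡ 3, 30^16 ≡ 3² = 9, 30^32 ≡ 9² = 81 ≡ 22. Since 50 = 32 + 16 + 2, 30^50 ≡ 22·9·15: 22·9 = 198 ≡ 21, then 21·15 = 315 ≡ 20. So 30^50 ≡ 20 (mod 59).
So T(29) = T(30) = 20 while 29 ≠ 30, so T is not injective.
Since T is not injective, we determine |image(T)|. Computing x^50 mod 59 for each x (by repeated squaring, reducing mod 59 at every step), the values T(0), T(1), …, T(58) are: 0, 1, 3, 5, 9, 21, 15, 57, 27, 25, 4, 51, 45, 26, 53, 46, 22, 29, 16, 36, 12, 49, 35, 48, 17, 28, 19, 7, 41, 20, 20, 41, 7, 19, 28, 17, 48, 35, 49, 12, 36, 16, 29, 22, 46, 53, 26, 45, 51, 4, 25, 27, 57, 15, 21, 9, 5, 3, 1.
The distinct values are {0, 1, 3, 4, 5, 7, 9, 12, 15, 16, 17, 19, 20, 21, 22, 25, 26, 27, 28, 29, 35, 36, 41, 45, 46, 48, 49, 51, 53, 57}; there are 30 of them.

30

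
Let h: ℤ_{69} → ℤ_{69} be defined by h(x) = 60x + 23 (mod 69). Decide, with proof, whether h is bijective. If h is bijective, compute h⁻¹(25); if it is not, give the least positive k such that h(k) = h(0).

We have gcd(60, 69) = 3 > 1. Taking u = 0 and v = 23: h(0) = 23 and h(23) = 60·23 + 23 = 1403 ≡ 23 (mod 69).
So h(0) = h(23) while 0 ≠ 23, so h is not injective, hence not bijective.
Since h is not bijective, we find the least positive k with h(k) = h(0): this means 60k ≡ 0 (mod 69), i.e. 69 ∣ 60k. Since gcd(60, 69) = 3, dividing through by 3 this holds exactly when 23 ∣ 20k, and as gcd(20, 23) = 1, exactly when 23 ∣ k.
The smallest positive such k is 23.

23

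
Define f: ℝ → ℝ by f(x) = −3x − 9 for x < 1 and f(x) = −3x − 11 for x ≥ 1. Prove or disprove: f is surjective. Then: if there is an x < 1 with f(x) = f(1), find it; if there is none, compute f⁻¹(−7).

Both pieces are strictly decreasing (slopes −3 and −3), so each is injective on its own interval.
The left piece maps (−∞, 1) onto (−12, ∞); the right piece maps [1, ∞) onto (−∞, −14].
The union (−12, ∞) ∪ (−∞, −14] omits the interval between −12 and −14; in particular −12 has no preimage. So f is not surjective.
Because the two images are disjoint, no x < 1 has f(x) = f(1), so we compute f⁻¹(−7): −7 lies in (−12, ∞), so solve −3x − 9 = −7: x = (−7 + 9)/(−3) = −2/3.

-2/3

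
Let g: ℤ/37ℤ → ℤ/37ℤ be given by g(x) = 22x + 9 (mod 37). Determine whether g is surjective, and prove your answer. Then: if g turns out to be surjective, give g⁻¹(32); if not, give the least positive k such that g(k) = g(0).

33

Recall that surjectivity means every element of the codomain has a preimage under g.
Since gcd(22, 37) = 1, 22 is invertible modulo 37. Euclid's algorithm: 37 = 1·22 + 15, 22 = 1·15 + 7, 15 = 2·7 + 1; back-substituting gives 1 = 32·22 − 19·37, so 22⁻¹ ≡ 32 (mod 37).
Then y ↦ 32(y − 9) is a two-sided inverse to g, so every y ∈ ℤ/37ℤ has a preimage.
Therefore g is surjective.
Since g is surjective, we find g⁻¹(32): we need 22x ≡ 32 − 9 ≡ 23 (mod 37). Using 22⁻¹ = 32: x ≡ 32·23 = 736 = 19·37 + 33, so x = 33.
Check: g(33) = 22·33 + 9 = 735 = 19·37 + 32 ≡ 32 (mod 37).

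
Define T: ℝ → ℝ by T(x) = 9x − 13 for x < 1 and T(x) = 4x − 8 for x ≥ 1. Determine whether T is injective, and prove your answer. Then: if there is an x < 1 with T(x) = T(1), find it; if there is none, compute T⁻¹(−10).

Both pieces are strictly increasing (slopes 9 and 4), so each is injective on its own interval.
The left piece maps (−∞, 1) onto (−∞, −4); the right piece maps [1, ∞) onto [−4, ∞).
These images are disjoint, so no value is attained by both pieces. Hence T is injective.
Because the two images are disjoint, no x < 1 has T(x) = T(1), so we compute T⁻¹(−10): −10 lies in (−∞, −4), so solve 9x − 13 = −10: x = (−10 + 13)/9 = 1/3.

1/3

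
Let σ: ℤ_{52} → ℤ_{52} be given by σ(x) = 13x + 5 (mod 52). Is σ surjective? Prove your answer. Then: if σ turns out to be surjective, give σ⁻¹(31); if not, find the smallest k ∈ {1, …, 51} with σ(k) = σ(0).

4

Recall that σ is surjective if every y in the codomain equals σ(x) for some x in the domain.
Since gcd(13, 52) = 13, we have 13x ≡ 0 (mod 13) for all x, so σ(x) ≡ 5 (mod 13).
But 0 ≢ 5 (mod 13), so 0 ∈ ℤ_{52} has no preimage. So σ is not surjective.
Since σ is not surjective, we find the least positive k with σ(k) = σ(0): this means 13k ≡ 0 (mod 52), i.e. 52 ∣ 13k. Since gcd(13, 52) = 13, dividing through by 13 this holds exactly when 4 ∣ k.
The smallest positive such k is 4.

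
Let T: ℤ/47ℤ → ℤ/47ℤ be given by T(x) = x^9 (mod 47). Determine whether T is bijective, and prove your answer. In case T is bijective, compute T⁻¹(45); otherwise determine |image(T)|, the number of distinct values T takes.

22

Since 47 is prime, the nonzero elements of ℤ/47ℤ form a cyclic group of order 46.
As gcd(9, 46) = 1, raising to the 9th power is a bijection on this group: if a^9 ≡ b^9 then (ab^{−1})^9 = 1, and the only element of order dividing gcd(9, 46) = 1 is 1, so a = b.
With T(0) = 0 this makes T injective on all of ℤ/47ℤ, hence bijective (finite equal-size domain and codomain). In particular T is bijective.
Since T is bijective, we find the preimage of 45. The inverse of x ↦ x^9 on (ℤ/47ℤ)^× is x ↦ x^41, because 9·41 = 369 = 8·46 + 1 ≡ 1 (mod 46) and x^{46} = 1 for x ≠ 0 (Fermat). So T⁻¹(45) = 45^41 mod 47.
Repeated squaring mod 47: 45^1 ≡ 45, 45^2 ≡ 45² = 2025 ≡ 4, 45^4 ≡ 4² = 16, 45^8 ≡ 16² = 256 ≡ 21, 45^16 ≡ 21² = 441 ≡ 18, 45^32 ≡ 18² = 324 ≡ 42. Since 41 = 32 + 8 + 1, 45^41 ≡ 42·21·45: 42·21 = 882 ≡ 36, then 36·45 = 1620 ≡ 22. So 45^41 ≡ 22 (mod 47).
Hence T⁻¹(45) = 22.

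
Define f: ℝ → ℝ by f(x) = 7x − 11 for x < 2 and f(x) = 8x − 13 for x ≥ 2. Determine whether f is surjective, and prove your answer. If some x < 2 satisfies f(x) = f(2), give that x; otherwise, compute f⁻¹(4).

17/8

Both pieces are strictly increasing (slopes 7 and 8), so each is injective on its own interval.
The left piece maps (−∞, 2) onto (−∞, 3); the right piece maps [2, ∞) onto [3, ∞).
These images together cover ℝ, so f is surjective.
Because the two images are disjoint, no x < 2 has f(x) = f(2), so we compute f⁻¹(4): 4 lies in [3, ∞), so solve 8x − 13 = 4: x = (4 + 13)/8 = 17/8.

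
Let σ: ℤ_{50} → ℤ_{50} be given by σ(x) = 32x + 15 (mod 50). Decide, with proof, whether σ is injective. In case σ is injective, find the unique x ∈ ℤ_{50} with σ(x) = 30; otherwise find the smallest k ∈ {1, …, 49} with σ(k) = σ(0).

25

Recall: injectivity means: for all a, b in the domain, σ(a) = σ(b) implies a = b.
We have gcd(32, 50) = 2 > 1. Taking a = 0 and b = 25: σ(0) = 15 and σ(25) = 32·25 + 15 = 815 ≡ 15 (mod 50).
So σ(0) = σ(25) while 0 ≠ 25, thus σ is not injective.
Since σ is not injective, we find the least positive k with σ(k) = σ(0): this means 32k ≡ 0 (mod 50), i.e. 50 ∣ 32k. Since gcd(32, 50) = 2, dividing through by 2 this holds exactly when 25 ∣ 16k, and as gcd(16, 25) = 1, exactly when 25 ∣ k.
The smallest positive such k is 25.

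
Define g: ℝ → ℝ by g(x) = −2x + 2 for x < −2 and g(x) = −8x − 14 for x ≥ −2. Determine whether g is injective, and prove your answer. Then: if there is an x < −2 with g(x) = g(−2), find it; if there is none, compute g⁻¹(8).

-3

Both pieces are strictly decreasing (slopes −2 and −8), so each is injective on its own interval.
The left piece maps (−∞, −2) onto (6, ∞); the right piece maps [−2, ∞) onto (−∞, 2].
These images are disjoint, so no value is attained by both pieces. So g is injective.
Because the two images are disjoint, no x < −2 has g(x) = g(−2), so we compute g⁻¹(8): 8 lies in (6, ∞), so solve −2x + 2 = 8: x = (8 − 2)/(−2) = −3.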